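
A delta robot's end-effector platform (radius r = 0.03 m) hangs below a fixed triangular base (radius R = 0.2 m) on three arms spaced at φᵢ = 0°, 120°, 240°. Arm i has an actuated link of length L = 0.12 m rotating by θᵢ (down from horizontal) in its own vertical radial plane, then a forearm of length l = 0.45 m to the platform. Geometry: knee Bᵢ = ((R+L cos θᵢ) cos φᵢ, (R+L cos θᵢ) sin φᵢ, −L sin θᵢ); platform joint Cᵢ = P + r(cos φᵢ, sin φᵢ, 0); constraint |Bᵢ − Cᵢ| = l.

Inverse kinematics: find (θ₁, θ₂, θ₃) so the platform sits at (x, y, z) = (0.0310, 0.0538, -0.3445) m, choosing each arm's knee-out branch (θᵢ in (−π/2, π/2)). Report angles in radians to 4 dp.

rotate P by −φ1: (0.0310, 0.0538, -0.3445)
  e−x'=0.1390;  (l²−L²−(e−x')²−y'²−z²)/2L = 0.1967
  γ=atan2(-0.3445,0.1390)=-1.1873;  ψ=arccos(0.5295)=1.0128;  θ1=γ+ψ≈-0.1745
φ2=120.0° → target in arm frame (0.0311, -0.0537)
  e−x'=0.1389;  (l²−L²−(e−x')²−y'²−z²)/2L = 0.1968
  √(A²+B²)=0.3715;  θ2 = -1.1875+1.0124 ≈ -0.1752
arm 3 (φ=240.0°): x'=-0.0621, y'=-0.0001
  e−x'=0.2321;  (l²−L²−(e−x')²−y'²−z²)/2L = 0.0648
  θ3 = atan2(B,A) + arccos(C/0.4154) = 0.4362

θ₁ = -0.1745, θ₂ = -0.1752, θ₃ = 0.4362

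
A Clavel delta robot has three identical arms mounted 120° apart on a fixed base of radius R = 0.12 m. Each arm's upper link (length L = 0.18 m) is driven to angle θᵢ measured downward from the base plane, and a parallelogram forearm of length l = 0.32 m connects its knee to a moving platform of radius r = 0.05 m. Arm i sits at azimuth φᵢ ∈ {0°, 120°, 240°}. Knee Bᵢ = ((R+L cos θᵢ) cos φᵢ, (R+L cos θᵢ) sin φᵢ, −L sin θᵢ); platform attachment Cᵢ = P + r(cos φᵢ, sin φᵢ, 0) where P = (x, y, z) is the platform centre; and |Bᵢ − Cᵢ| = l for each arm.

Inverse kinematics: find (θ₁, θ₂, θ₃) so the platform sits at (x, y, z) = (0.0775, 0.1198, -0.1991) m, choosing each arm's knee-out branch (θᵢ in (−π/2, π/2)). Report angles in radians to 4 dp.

θ₁ = -0.2619, θ₂ = -0.1743, θ₃ = 0.9601

arm 1 (φ=0.0°): x'=0.0775, y'=0.1198
  A cos θ + B sin θ = C:  -0.0075·cos θ + -0.1991·sin θ = 0.0443
  γ=atan2(-0.1991,-0.0075)=-1.6084;  ψ=arccos(0.2224)=1.3465;  θ1=γ+ψ≈-0.2619
arm 2 (φ=120.0°): x'=0.0650, y'=-0.1270
  A=0.0050, B=-0.1991, C=(l²−L²−A²−y'²−z²)/(2L)=0.0394
  γ=atan2(-0.1991,0.0050)=-1.5457;  ψ=arccos(0.1981)=1.3714;  θ2=γ+ψ≈-0.1743
φ3=240.0° → target in arm frame (-0.1425, 0.0072)
  e−x'=0.2125;  (l²−L²−(e−x')²−y'²−z²)/2L = -0.0412
  γ=atan2(-0.1991,0.2125)=-0.7529;  ψ=arccos(-0.1416)=1.7129;  θ3=γ+ψ≈0.9601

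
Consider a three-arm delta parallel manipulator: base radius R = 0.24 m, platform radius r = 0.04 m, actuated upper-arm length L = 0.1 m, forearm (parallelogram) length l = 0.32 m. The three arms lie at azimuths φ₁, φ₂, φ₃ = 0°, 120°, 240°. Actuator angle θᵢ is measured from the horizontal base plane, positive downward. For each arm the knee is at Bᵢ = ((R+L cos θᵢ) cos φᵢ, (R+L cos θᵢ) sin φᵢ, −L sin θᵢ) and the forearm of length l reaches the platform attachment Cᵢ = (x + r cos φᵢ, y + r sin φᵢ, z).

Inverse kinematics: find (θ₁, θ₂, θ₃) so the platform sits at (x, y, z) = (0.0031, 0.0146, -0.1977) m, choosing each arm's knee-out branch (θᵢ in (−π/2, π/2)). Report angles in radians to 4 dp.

θ₁ = 0.5236, θ₂ = 0.4364, θ₃ = 0.6979

arm 1 (φ=0.0°): x'=0.0031, y'=0.0146
  A=0.1969, B=-0.1977, C=(l²−L²−A²−y'²−z²)/(2L)=0.0717
  √(A²+B²)=0.2790;  θ1 = -0.7874+1.3111 ≈ 0.5236
rotate P by −φ2: (0.0111, -0.0100, -0.1977)
  e−x'=0.1889;  (l²−L²−(e−x')²−y'²−z²)/2L = 0.0876
  γ=atan2(-0.1977,0.1889)=-0.8081;  ψ=arccos(0.3205)=1.2445;  θ2=γ+ψ≈0.4364
arm 3 (φ=240.0°): x'=-0.0142, y'=-0.0046
  e−x'=0.2142;  (l²−L²−(e−x')²−y'²−z²)/2L = 0.0371
  √(A²+B²)=0.2915;  θ3 = -0.7454+1.4433 ≈ 0.6979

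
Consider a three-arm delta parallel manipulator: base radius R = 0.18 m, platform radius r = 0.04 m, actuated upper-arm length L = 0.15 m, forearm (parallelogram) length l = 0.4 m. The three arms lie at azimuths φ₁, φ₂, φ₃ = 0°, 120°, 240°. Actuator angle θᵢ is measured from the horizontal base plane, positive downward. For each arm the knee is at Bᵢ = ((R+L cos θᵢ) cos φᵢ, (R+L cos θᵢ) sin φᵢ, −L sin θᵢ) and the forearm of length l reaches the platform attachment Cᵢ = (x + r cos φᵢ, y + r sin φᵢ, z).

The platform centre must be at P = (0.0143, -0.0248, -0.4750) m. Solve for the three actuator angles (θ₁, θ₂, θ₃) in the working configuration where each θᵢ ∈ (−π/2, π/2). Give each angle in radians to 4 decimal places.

θ₁ = 1.0471, θ₂ = 1.2213, θ₃ = 1.0470

arm 1 (φ=0.0°): x'=0.0143, y'=-0.0248
  A=0.1257, B=-0.4750, C=(l²−L²−A²−y'²−z²)/(2L)=-0.3485
  θ1 = atan2(B,A) + arccos(C/0.4914) = 1.0471
rotate P by −φ2: (-0.0286, 0.0000, -0.4750)
  A cos θ + B sin θ = C:  0.1686·cos θ + -0.4750·sin θ = -0.3885
  γ=atan2(-0.4750,0.1686)=-1.2297;  ψ=arccos(-0.7708)=2.4509;  θ2=γ+ψ≈1.2213
rotate P by −φ3: (0.0143, 0.0248, -0.4750)
  A cos θ + B sin θ = C:  0.1257·cos θ + -0.4750·sin θ = -0.3484
  √(A²+B²)=0.4913;  θ3 = -1.3121+2.3591 ≈ 1.0470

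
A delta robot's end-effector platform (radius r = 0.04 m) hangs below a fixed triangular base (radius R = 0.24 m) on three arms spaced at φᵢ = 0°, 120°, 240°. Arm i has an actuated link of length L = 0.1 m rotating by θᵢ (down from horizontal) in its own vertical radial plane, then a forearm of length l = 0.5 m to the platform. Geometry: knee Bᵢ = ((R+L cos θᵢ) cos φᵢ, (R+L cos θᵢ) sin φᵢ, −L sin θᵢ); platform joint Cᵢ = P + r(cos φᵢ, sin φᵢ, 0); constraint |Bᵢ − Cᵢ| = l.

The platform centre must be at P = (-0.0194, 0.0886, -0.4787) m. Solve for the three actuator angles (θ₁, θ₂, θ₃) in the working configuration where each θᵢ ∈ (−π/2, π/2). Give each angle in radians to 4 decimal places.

θ₁ = 0.8727, θ₂ = 0.2615, θ₃ = 1.1344

rotate P by −φ1: (-0.0194, 0.0886, -0.4787)
  A cos θ + B sin θ = C:  0.2194·cos θ + -0.4787·sin θ = -0.2257
  γ=atan2(-0.4787,0.2194)=-1.1410;  ψ=arccos(-0.4286)=2.0138;  θ1=γ+ψ≈0.8727
arm 2 (φ=120.0°): x'=0.0864, y'=-0.0275
  A=0.1136, B=-0.4787, C=(l²−L²−A²−y'²−z²)/(2L)=-0.0140
  θ2 = atan2(B,A) + arccos(C/0.4920) = 0.2615
arm 3 (φ=240.0°): x'=-0.0670, y'=-0.0611
  e−x'=0.2670;  (l²−L²−(e−x')²−y'²−z²)/2L = -0.3210
  θ3 = atan2(B,A) + arccos(C/0.5481) = 1.1344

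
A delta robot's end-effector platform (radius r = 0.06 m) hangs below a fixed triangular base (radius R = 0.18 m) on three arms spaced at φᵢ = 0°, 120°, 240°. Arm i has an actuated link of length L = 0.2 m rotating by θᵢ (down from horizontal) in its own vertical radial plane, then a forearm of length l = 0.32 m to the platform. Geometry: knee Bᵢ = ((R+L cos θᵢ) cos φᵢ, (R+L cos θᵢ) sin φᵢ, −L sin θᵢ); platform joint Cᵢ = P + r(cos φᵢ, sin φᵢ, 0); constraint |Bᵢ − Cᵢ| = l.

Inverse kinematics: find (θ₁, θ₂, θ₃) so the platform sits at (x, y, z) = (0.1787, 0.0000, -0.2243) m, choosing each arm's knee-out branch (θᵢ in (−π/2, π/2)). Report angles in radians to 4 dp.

rotate P by −φ1: (0.1787, 0.0000, -0.2243)
  A cos θ + B sin θ = C:  -0.0587·cos θ + -0.2243·sin θ = 0.0216
  √(A²+B²)=0.2319;  θ1 = -1.8268+1.4775 ≈ -0.3493
φ2=120.0° → target in arm frame (-0.0893, -0.1548)
  e−x'=0.2093;  (l²−L²−(e−x')²−y'²−z²)/2L = -0.1392
  √(A²+B²)=0.3068;  θ2 = -0.8199+2.0418 ≈ 1.2219
φ3=240.0° → target in arm frame (-0.0894, 0.1548)
  e−x'=0.2094;  (l²−L²−(e−x')²−y'²−z²)/2L = -0.1392
  γ=atan2(-0.2243,0.2094)=-0.8199;  ψ=arccos(-0.4538)=2.0418;  θ3=γ+ψ≈1.2219

θ₁ = -0.3493, θ₂ = 1.2219, θ₃ = 1.2219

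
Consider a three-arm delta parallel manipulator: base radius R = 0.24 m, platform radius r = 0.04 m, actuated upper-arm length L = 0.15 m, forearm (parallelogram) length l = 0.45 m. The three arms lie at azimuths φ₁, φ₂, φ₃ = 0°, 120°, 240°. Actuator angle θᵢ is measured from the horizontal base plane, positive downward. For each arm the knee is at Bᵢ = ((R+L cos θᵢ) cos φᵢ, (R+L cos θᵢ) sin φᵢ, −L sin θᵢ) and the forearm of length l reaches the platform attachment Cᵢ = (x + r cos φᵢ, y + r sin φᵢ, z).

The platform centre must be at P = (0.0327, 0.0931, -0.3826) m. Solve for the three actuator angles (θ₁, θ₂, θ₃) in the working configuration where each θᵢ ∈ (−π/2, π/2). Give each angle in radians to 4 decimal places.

θ₁ = 0.4365, θ₂ = 0.2621, θ₃ = 1.0476

rotate P by −φ1: (0.0327, 0.0931, -0.3826)
  A cos θ + B sin θ = C:  0.1673·cos θ + -0.3826·sin θ = -0.0101
  γ=atan2(-0.3826,0.1673)=-1.1586;  ψ=arccos(-0.0243)=1.5951;  θ1=γ+ψ≈0.4365
φ2=120.0° → target in arm frame (0.0643, -0.0749)
  A=0.1357, B=-0.3826, C=(l²−L²−A²−y'²−z²)/(2L)=0.0320
  √(A²+B²)=0.4060;  θ2 = -1.2299+1.4920 ≈ 0.2621
φ3=240.0° → target in arm frame (-0.0970, -0.0182)
  A cos θ + B sin θ = C:  0.2970·cos θ + -0.3826·sin θ = -0.1830
  θ3 = atan2(B,A) + arccos(C/0.4843) = 1.0476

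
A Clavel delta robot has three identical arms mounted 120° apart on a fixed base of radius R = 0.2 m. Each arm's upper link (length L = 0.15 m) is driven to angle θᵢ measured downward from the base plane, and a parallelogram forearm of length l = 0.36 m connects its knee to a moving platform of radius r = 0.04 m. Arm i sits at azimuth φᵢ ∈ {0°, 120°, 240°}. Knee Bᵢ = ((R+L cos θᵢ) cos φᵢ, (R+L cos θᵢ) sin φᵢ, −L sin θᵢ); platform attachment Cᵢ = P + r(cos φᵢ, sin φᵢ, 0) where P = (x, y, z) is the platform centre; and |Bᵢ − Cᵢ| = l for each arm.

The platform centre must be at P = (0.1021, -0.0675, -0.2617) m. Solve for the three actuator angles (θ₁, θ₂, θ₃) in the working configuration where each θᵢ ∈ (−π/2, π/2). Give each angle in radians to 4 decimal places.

arm 1 (φ=0.0°): x'=0.1021, y'=-0.0675
  e−x'=0.0579;  (l²−L²−(e−x')²−y'²−z²)/2L = 0.1023
  γ=atan2(-0.2617,0.0579)=-1.3531;  ψ=arccos(0.3819)=1.1790;  θ1=γ+ψ≈-0.1741
rotate P by −φ2: (-0.1095, -0.0547, -0.2617)
  e−x'=0.2695;  (l²−L²−(e−x')²−y'²−z²)/2L = -0.1234
  θ2 = atan2(B,A) + arccos(C/0.3757) = 1.1347
rotate P by −φ3: (0.0074, 0.1222, -0.2617)
  e−x'=0.1526;  (l²−L²−(e−x')²−y'²−z²)/2L = 0.0013
  θ3 = atan2(B,A) + arccos(C/0.3029) = 0.5235

θ₁ = -0.1741, θ₂ = 1.1347, θ₃ = 0.5235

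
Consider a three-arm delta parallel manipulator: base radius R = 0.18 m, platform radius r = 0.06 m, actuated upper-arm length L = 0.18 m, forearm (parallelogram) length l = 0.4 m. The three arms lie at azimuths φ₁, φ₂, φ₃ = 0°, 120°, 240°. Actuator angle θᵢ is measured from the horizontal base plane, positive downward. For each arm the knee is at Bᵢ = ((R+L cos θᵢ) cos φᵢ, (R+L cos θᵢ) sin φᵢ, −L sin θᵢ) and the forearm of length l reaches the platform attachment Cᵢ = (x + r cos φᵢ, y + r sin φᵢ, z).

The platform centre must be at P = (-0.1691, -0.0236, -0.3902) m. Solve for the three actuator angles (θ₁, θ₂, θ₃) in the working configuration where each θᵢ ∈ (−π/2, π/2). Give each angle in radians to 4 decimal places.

rotate P by −φ1: (-0.1691, -0.0236, -0.3902)
  A=0.2891, B=-0.3902, C=(l²−L²−A²−y'²−z²)/(2L)=-0.3022
  √(A²+B²)=0.4856;  θ1 = -0.9331+2.2425 ≈ 1.3093
φ2=120.0° → target in arm frame (0.0641, 0.1582)
  A=0.0559, B=-0.3902, C=(l²−L²−A²−y'²−z²)/(2L)=-0.1467
  γ=atan2(-0.3902,0.0559)=-1.4285;  ψ=arccos(-0.3722)=1.9522;  θ2=γ+ψ≈0.5237
arm 3 (φ=240.0°): x'=0.1050, y'=-0.1346
  e−x'=0.0150;  (l²−L²−(e−x')²−y'²−z²)/2L = -0.1195
  γ=atan2(-0.3902,0.0150)=-1.5323;  ψ=arccos(-0.3060)=1.8817;  θ3=γ+ψ≈0.3494

θ₁ = 1.3093, θ₂ = 0.5237, θ₃ = 0.3494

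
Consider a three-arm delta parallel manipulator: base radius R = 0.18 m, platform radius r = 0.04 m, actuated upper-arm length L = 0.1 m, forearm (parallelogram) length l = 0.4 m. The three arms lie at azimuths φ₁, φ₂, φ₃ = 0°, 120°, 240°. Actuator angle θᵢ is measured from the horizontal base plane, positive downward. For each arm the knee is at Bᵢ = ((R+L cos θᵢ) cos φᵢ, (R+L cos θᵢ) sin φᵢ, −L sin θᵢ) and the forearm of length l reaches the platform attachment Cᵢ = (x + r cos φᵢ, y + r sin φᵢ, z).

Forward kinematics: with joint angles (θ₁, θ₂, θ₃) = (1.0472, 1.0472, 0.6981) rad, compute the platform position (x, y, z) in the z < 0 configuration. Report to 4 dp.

(-0.0212, -0.0367, -0.4243)

φ1=0.0°: virtual centre (0.1900, 0.0000, -0.0866), radius l
φ2=120.0°: virtual centre (-0.0950, 0.1645, -0.0866), radius l
centre 3 = (0.2166·cos240.0°, 0.2166·sin240.0°, -0.0643) = (-0.1083, -0.1876, -0.0643)
|centre ₂|²−|centre ₁|² = 0.0000;  |centre ₃|²−|centre ₁|² = 0.0074
plane₁₂: -0.5700x+0.3291y+0.0000z = 0.0000
Cramer: x(z) = -0.0060+0.0358z;  y(z) = -0.0104+0.0620z
quadratic in z: (1.0051)z²+(0.1579)z+(-0.1140)=0, √Δ=0.6951 → z ∈ {-0.4243, 0.2673}; z = -0.4243 (taking z<0)
x = -0.0212, y = -0.0367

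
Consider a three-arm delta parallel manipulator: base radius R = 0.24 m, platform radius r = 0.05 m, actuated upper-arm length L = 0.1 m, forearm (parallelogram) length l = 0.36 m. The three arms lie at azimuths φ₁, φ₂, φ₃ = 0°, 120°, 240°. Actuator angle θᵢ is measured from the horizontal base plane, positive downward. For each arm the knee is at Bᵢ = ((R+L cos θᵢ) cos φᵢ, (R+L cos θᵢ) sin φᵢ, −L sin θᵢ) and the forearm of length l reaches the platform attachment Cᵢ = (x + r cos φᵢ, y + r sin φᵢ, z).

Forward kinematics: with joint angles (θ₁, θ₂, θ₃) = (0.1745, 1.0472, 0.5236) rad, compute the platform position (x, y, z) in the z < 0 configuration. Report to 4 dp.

(0.0499, -0.0408, -0.2838)

arm 1 at φ=0.0°: e+L cos θ1 = 0.2885;  O1 = (0.2885, 0.0000, -0.0174)
φ2=120.0°: virtual centre (-0.1200, 0.2078, -0.0866), radius l
arm 3 at φ=240.0°: e+L cos θ3 = 0.2766;  O3 = (-0.1383, -0.2395, -0.0500)
eliminate P² terms by subtracting sphere 1 from 2 and 3
plane₁₂: -0.8170x+0.4157y+-0.1385z = -0.0184
det = 0.7462;  x = 0.0143+-0.1253z,  y = -0.0161+0.0869z
quadratic in z: (1.0233)z²+(0.1006)z+(-0.0539)=0, √Δ=0.4803 → z ∈ {-0.2838, 0.1855}; z = -0.2838 (taking z<0)
x = 0.0499, y = -0.0408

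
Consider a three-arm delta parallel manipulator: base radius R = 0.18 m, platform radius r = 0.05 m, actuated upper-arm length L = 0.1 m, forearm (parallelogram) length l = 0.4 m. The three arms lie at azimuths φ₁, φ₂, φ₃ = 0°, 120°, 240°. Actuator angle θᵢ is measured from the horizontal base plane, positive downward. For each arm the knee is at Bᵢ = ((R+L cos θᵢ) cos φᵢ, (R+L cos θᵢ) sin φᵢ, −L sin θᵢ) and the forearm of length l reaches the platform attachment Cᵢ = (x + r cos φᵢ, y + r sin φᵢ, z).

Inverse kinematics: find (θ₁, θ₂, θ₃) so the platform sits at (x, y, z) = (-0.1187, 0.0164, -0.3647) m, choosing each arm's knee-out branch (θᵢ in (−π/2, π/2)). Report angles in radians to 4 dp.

φ1=0.0° → target in arm frame (-0.1187, 0.0164)
  e−x'=0.2487;  (l²−L²−(e−x')²−y'²−z²)/2L = -0.2256
  γ=atan2(-0.3647,0.2487)=-0.9723;  ψ=arccos(-0.5111)=2.1073;  θ1=γ+ψ≈1.1350
rotate P by −φ2: (0.0736, 0.0946, -0.3647)
  A=0.0564, B=-0.3647, C=(l²−L²−A²−y'²−z²)/(2L)=0.0243
  √(A²+B²)=0.3690;  θ2 = -1.4172+1.5049 ≈ 0.0877
arm 3 (φ=240.0°): x'=0.0451, y'=-0.1110
  A=0.0849, B=-0.3647, C=(l²−L²−A²−y'²−z²)/(2L)=-0.0126
  γ=atan2(-0.3647,0.0849)=-1.3422;  ψ=arccos(-0.0337)=1.6045;  θ3=γ+ψ≈0.2623

θ₁ = 1.1350, θ₂ = 0.0877, θ₃ = 0.2623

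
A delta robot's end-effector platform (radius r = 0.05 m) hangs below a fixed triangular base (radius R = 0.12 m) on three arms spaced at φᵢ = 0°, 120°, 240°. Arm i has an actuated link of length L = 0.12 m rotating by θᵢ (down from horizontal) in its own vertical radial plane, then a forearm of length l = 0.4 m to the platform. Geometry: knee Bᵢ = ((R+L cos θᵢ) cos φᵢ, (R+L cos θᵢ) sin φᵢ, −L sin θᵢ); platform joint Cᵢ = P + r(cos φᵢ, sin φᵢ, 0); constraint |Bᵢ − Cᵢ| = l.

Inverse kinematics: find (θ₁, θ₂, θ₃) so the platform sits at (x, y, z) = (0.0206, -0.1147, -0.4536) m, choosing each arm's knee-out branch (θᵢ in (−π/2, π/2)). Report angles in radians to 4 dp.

arm 1 (φ=0.0°): x'=0.0206, y'=-0.1147
  e−x'=0.0494;  (l²−L²−(e−x')²−y'²−z²)/2L = -0.3156
  θ1 = atan2(B,A) + arccos(C/0.4563) = 0.8724
rotate P by −φ2: (-0.1096, 0.0395, -0.4536)
  A cos θ + B sin θ = C:  0.1796·cos θ + -0.4536·sin θ = -0.3916
  γ=atan2(-0.4536,0.1796)=-1.1937;  ψ=arccos(-0.8026)=2.5025;  θ2=γ+ψ≈1.3088
arm 3 (φ=240.0°): x'=0.0890, y'=0.0752
  e−x'=-0.0190;  (l²−L²−(e−x')²−y'²−z²)/2L = -0.2757
  γ=atan2(-0.4536,-0.0190)=-1.6127;  ψ=arccos(-0.6073)=2.2234;  θ3=γ+ψ≈0.6107

θ₁ = 0.8724, θ₂ = 1.3088, θ₃ = 0.6107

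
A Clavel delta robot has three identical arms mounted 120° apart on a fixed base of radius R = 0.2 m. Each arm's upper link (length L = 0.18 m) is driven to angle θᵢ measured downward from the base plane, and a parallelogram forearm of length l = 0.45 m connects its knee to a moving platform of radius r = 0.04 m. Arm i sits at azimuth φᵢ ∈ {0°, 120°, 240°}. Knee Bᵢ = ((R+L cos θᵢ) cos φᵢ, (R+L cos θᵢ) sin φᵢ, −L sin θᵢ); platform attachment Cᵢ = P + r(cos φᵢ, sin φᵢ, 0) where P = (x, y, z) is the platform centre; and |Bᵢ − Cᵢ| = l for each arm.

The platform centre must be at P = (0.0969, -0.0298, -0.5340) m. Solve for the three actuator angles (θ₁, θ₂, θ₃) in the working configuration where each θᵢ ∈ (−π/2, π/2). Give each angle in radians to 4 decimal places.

rotate P by −φ1: (0.0969, -0.0298, -0.5340)
  e−x'=0.0631;  (l²−L²−(e−x')²−y'²−z²)/2L = -0.3331
  γ=atan2(-0.5340,0.0631)=-1.4532;  ψ=arccos(-0.6195)=2.2389;  θ1=γ+ψ≈0.7858
arm 2 (φ=120.0°): x'=-0.0743, y'=-0.0690
  A=0.2343, B=-0.5340, C=(l²−L²−A²−y'²−z²)/(2L)=-0.4853
  √(A²+B²)=0.5831;  θ2 = -1.1574+2.5538 ≈ 1.3964
arm 3 (φ=240.0°): x'=-0.0226, y'=0.0988
  A=0.1826, B=-0.5340, C=(l²−L²−A²−y'²−z²)/(2L)=-0.4394
  √(A²+B²)=0.5644;  θ3 = -1.2412+2.4631 ≈ 1.2219

θ₁ = 0.7858, θ₂ = 1.3964, θ₃ = 1.2219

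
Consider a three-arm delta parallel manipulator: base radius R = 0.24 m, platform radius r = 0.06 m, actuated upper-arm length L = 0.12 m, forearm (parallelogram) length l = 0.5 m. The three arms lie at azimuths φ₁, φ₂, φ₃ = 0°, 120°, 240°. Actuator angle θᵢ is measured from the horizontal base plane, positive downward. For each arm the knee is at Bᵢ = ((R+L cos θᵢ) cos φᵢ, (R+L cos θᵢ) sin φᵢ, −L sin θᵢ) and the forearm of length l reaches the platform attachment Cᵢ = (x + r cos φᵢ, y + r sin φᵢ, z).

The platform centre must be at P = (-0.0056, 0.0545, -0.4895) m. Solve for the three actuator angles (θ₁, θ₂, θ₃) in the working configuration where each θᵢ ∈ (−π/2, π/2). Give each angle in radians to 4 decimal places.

arm 1 (φ=0.0°): x'=-0.0056, y'=0.0545
  A cos θ + B sin θ = C:  0.1856·cos θ + -0.4895·sin θ = -0.1726
  γ=atan2(-0.4895,0.1856)=-1.2084;  ψ=arccos(-0.3297)=1.9068;  θ1=γ+ψ≈0.6984
φ2=120.0° → target in arm frame (0.0500, -0.0224)
  A=0.1300, B=-0.4895, C=(l²−L²−A²−y'²−z²)/(2L)=-0.0892
  θ2 = atan2(B,A) + arccos(C/0.5065) = 0.4367
rotate P by −φ3: (-0.0444, -0.0321, -0.4895)
  A cos θ + B sin θ = C:  0.2244·cos θ + -0.4895·sin θ = -0.2308
  θ3 = atan2(B,A) + arccos(C/0.5385) = 0.8728

θ₁ = 0.6984, θ₂ = 0.4367, θ₃ = 0.8728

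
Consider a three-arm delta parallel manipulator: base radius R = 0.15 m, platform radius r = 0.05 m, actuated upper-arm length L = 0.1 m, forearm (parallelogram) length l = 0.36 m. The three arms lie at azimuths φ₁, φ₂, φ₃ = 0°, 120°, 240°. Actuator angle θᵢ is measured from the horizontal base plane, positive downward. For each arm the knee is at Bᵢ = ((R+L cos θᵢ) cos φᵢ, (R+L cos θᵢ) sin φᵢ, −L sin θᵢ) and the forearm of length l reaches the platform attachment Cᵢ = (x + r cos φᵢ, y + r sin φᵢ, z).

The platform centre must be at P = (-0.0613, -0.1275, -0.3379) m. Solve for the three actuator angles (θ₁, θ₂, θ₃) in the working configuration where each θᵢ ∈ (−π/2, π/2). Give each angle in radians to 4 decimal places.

φ1=0.0° → target in arm frame (-0.0613, -0.1275)
  e−x'=0.1613;  (l²−L²−(e−x')²−y'²−z²)/2L = -0.1843
  θ1 = atan2(B,A) + arccos(C/0.3744) = 0.9599
rotate P by −φ2: (-0.0798, 0.1168, -0.3379)
  A=0.1798, B=-0.3379, C=(l²−L²−A²−y'²−z²)/(2L)=-0.2027
  √(A²+B²)=0.3827;  θ2 = -1.0819+2.1290 ≈ 1.0471
arm 3 (φ=240.0°): x'=0.1411, y'=0.0107
  A=-0.0411, B=-0.3379, C=(l²−L²−A²−y'²−z²)/(2L)=0.0181
  √(A²+B²)=0.3404;  θ3 = -1.6917+1.5175 ≈ -0.1742

θ₁ = 0.9599, θ₂ = 1.0471, θ₃ = -0.1742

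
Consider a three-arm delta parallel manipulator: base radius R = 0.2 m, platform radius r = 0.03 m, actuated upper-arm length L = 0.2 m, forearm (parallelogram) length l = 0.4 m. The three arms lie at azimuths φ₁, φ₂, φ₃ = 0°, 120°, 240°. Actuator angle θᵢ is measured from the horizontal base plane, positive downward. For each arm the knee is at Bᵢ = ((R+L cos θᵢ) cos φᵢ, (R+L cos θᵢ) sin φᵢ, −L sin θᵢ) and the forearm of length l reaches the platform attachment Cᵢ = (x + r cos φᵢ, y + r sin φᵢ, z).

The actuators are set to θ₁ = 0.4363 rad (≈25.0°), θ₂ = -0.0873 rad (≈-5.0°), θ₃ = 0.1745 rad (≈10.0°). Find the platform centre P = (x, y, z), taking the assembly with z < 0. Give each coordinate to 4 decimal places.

φ1=0.0°: virtual centre (0.3513, 0.0000, -0.0845), radius l
O2 = (0.3692·cos120.0°, 0.3692·sin120.0°, 0.0174) = (-0.1846, 0.3198, 0.0174)
arm 3 at φ=240.0°: ρ3 = 0.3670;  O3 = (-0.1835, -0.3178, -0.0347)
|O₂|²−|O₁|² = 0.0061;  |O₃|²−|O₁|² = 0.0053
plane₁₂: -1.0718x+0.6395y+0.2039z = 0.0061
Cramer: x(z) = -0.0053+0.1416z;  y(z) = 0.0006-0.0816z
quadratic in z: (1.0267)z²+(0.0680)z+(-0.0257)=0, √Δ=0.3318 → z ∈ {-0.1947, 0.1285}; z = -0.1947 (taking z<0)
x = -0.0329, y = 0.0165

(-0.0329, 0.0165, -0.1947)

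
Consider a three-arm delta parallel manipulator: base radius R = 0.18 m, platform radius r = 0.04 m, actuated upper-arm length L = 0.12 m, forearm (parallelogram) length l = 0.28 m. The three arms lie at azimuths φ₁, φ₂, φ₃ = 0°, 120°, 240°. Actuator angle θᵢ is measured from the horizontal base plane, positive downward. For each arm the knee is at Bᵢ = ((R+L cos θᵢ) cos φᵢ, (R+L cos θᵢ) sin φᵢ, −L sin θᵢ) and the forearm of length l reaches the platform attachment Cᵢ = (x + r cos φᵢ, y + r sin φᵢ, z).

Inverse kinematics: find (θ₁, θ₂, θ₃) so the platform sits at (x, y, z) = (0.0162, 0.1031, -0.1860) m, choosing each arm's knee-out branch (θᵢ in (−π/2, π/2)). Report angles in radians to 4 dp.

rotate P by −φ1: (0.0162, 0.1031, -0.1860)
  A=0.1238, B=-0.1860, C=(l²−L²−A²−y'²−z²)/(2L)=0.0144
  γ=atan2(-0.1860,0.1238)=-0.9835;  ψ=arccos(0.0643)=1.5065;  θ1=γ+ψ≈0.5229
rotate P by −φ2: (0.0812, -0.0656, -0.1860)
  e−x'=0.0588;  (l²−L²−(e−x')²−y'²−z²)/2L = 0.0902
  √(A²+B²)=0.1951;  θ2 = -1.2645+1.0902 ≈ -0.1743
rotate P by −φ3: (-0.0974, -0.0375, -0.1860)
  A cos θ + B sin θ = C:  0.2374·cos θ + -0.1860·sin θ = -0.1182
  γ=atan2(-0.1860,0.2374)=-0.6646;  ψ=arccos(-0.3918)=1.9734;  θ3=γ+ψ≈1.3087

θ₁ = 0.5229, θ₂ = -0.1743, θ₃ = 1.3087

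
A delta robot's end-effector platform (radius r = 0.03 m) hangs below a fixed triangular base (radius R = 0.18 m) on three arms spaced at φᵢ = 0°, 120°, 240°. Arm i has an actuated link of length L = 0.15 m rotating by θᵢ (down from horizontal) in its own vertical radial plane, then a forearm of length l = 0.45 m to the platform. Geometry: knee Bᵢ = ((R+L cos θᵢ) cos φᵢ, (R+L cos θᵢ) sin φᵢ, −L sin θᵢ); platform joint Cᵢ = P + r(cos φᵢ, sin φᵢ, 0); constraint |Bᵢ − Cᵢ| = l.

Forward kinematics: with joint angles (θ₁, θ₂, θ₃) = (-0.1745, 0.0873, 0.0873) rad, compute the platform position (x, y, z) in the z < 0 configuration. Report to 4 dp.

(0.0287, 0.0000, -0.3347)

φ1=0.0°: virtual centre (0.2977, 0.0000, 0.0260), radius l
O2 = (0.2994·cos120.0°, 0.2994·sin120.0°, -0.0131) = (-0.1497, 0.2593, -0.0131)
arm 3 at φ=240.0°: e+L cos θ3 = 0.2994;  O3 = (-0.1497, -0.2593, -0.0131)
subtract pairs → two planes through P
linear system: -0.8949x+0.5186y = 0.0005−-0.0782z; -0.8949x+-0.5186y = 0.0005−-0.0782z
det = 0.9282;  x = -0.0006+-0.0874z,  y = 0.0000+0.0000z
into |P−O₁|² = l²: 1.0076z² + 0.0001z + -0.1128 = 0;  Δ = 0.4548;  z = -0.3347 or 0.3346 → z<0 root = -0.3347
x = 0.0287, y = 0.0000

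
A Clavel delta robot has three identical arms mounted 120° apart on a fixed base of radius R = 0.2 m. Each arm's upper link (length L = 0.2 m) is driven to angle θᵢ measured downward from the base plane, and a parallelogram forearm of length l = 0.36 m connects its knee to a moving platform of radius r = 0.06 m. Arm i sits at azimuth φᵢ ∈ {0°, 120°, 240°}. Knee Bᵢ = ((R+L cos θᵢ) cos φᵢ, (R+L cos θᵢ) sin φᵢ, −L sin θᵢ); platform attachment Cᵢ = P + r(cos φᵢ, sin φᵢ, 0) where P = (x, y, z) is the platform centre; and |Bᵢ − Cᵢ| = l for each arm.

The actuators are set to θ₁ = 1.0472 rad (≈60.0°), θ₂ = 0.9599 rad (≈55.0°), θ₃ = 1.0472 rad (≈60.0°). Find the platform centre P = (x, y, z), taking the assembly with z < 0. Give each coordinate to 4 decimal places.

arm 1 at φ=0.0°: e+L cos θ1 = 0.2400;  O1 = (0.2400, 0.0000, -0.1732)
arm 2 at φ=120.0°: e+L cos θ2 = 0.2547;  O2 = (-0.1274, 0.2206, -0.1638)
O3 = (0.2400·cos240.0°, 0.2400·sin240.0°, -0.1732) = (-0.1200, -0.2078, -0.1732)
eliminate P² terms by subtracting sphere 1 from 2 and 3
plane₁₂: -0.7347x+0.4412y+0.0188z = 0.0041
Cramer: x(z) = -0.0027+0.0125z;  y(z) = 0.0048-0.0217z
into |P−O₁|² = l²: 1.0006z² + 0.3401z + -0.0406 = 0;  Δ = 0.2784;  z = -0.4336 or 0.0937 → z<0 root = -0.4336
x = -0.0082, y = 0.0142

(-0.0082, 0.0142, -0.4336)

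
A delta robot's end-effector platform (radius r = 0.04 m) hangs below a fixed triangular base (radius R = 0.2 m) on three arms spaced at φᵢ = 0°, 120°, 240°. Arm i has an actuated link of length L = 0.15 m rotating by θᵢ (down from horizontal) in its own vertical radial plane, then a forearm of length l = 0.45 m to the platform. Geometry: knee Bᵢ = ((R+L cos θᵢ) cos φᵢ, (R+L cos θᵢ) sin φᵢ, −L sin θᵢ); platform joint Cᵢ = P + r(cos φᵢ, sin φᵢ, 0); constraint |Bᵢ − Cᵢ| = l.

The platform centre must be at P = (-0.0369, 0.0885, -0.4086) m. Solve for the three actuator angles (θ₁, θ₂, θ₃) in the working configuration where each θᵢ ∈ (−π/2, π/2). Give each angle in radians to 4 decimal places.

θ₁ = 0.6982, θ₂ = 0.0875, θ₃ = 0.7852

φ1=0.0° → target in arm frame (-0.0369, 0.0885)
  A=0.1969, B=-0.4086, C=(l²−L²−A²−y'²−z²)/(2L)=-0.1119
  θ1 = atan2(B,A) + arccos(C/0.4536) = 0.6982
rotate P by −φ2: (0.0951, -0.0123, -0.4086)
  A cos θ + B sin θ = C:  0.0649·cos θ + -0.4086·sin θ = 0.0289
  θ2 = atan2(B,A) + arccos(C/0.4137) = 0.0875
φ3=240.0° → target in arm frame (-0.0582, -0.0762)
  A cos θ + B sin θ = C:  0.2182·cos θ + -0.4086·sin θ = -0.1346
  θ3 = atan2(B,A) + arccos(C/0.4632) = 0.7852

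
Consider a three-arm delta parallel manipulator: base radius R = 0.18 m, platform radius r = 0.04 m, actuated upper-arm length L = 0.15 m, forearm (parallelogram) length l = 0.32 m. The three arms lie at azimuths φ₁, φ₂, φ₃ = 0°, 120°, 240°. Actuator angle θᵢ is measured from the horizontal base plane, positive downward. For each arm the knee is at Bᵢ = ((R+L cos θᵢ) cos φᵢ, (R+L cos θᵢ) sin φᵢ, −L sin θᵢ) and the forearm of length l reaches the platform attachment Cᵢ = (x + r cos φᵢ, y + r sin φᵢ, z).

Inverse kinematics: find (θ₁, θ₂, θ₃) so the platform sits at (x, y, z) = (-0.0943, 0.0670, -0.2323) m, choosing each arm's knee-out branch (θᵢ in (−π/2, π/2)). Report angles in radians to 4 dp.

θ₁ = 1.1344, θ₂ = -0.1747, θ₃ = 0.6977

φ1=0.0° → target in arm frame (-0.0943, 0.0670)
  e−x'=0.2343;  (l²−L²−(e−x')²−y'²−z²)/2L = -0.1115
  θ1 = atan2(B,A) + arccos(C/0.3299) = 1.1344
rotate P by −φ2: (0.1052, 0.0482, -0.2323)
  A=0.0348, B=-0.2323, C=(l²−L²−A²−y'²−z²)/(2L)=0.0747
  γ=atan2(-0.2323,0.0348)=-1.4220;  ψ=arccos(0.3179)=1.2473;  θ2=γ+ψ≈-0.1747
φ3=240.0° → target in arm frame (-0.0109, -0.1152)
  A=0.1509, B=-0.2323, C=(l²−L²−A²−y'²−z²)/(2L)=-0.0336
  θ3 = atan2(B,A) + arccos(C/0.2770) = 0.6977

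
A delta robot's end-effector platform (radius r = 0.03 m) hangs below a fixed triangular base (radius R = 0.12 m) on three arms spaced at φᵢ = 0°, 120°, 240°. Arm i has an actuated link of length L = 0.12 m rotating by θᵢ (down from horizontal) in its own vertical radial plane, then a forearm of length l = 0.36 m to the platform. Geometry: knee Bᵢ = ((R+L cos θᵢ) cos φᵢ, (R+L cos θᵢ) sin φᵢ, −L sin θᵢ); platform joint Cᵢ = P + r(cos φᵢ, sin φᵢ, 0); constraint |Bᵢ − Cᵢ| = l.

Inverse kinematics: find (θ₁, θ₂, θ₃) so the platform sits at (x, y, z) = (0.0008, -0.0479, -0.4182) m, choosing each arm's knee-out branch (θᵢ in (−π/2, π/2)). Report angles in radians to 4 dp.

rotate P by −φ1: (0.0008, -0.0479, -0.4182)
  A=0.0892, B=-0.4182, C=(l²−L²−A²−y'²−z²)/(2L)=-0.2914
  γ=atan2(-0.4182,0.0892)=-1.3607;  ψ=arccos(-0.6815)=2.3206;  θ1=γ+ψ≈0.9600
arm 2 (φ=120.0°): x'=-0.0419, y'=0.0233
  A cos θ + B sin θ = C:  0.1319·cos θ + -0.4182·sin θ = -0.3234
  γ=atan2(-0.4182,0.1319)=-1.2653;  ψ=arccos(-0.7376)=2.4003;  θ2=γ+ψ≈1.1350
rotate P by −φ3: (0.0411, 0.0246, -0.4182)
  A=0.0489, B=-0.4182, C=(l²−L²−A²−y'²−z²)/(2L)=-0.2612
  √(A²+B²)=0.4211;  θ3 = -1.4544+2.2400 ≈ 0.7857

θ₁ = 0.9600, θ₂ = 1.1350, θ₃ = 0.7857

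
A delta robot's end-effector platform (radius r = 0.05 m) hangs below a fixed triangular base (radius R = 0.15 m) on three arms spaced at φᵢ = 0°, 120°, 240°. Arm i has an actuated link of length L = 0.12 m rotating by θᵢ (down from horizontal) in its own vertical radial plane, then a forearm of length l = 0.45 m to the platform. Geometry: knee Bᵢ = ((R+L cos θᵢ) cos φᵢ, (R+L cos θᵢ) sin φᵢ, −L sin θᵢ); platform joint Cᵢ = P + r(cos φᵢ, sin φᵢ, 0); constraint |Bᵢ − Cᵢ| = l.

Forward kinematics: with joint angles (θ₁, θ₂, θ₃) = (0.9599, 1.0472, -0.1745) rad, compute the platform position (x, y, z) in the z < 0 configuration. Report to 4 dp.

centre 1 = (0.1688·cos0.0°, 0.1688·sin0.0°, -0.0983) = (0.1688, 0.0000, -0.0983)
arm 2 at φ=120.0°: e+L cos θ2 = 0.1600;  centre 2 = (-0.0800, 0.1386, -0.1039)
arm 3 at φ=240.0°: e+L cos θ3 = 0.2182;  centre 3 = (-0.1091, -0.1889, 0.0208)
|centre ₂|²−|centre ₁|² = -0.0018;  |centre ₃|²−|centre ₁|² = 0.0099
plane₁₂: -0.4977x+0.2771y+-0.0113z = -0.0018
Cramer: x(z) = -0.0060+0.1806z;  y(z) = -0.0172+0.3649z
into |P−centre ₁|² = l²: 1.1657z² + 0.1209z + -0.1620 = 0;  Δ = 0.7698;  z = -0.4282 or 0.3245 → z<0 root = -0.4282
x = -0.0834, y = -0.1735

(-0.0834, -0.1735, -0.4282)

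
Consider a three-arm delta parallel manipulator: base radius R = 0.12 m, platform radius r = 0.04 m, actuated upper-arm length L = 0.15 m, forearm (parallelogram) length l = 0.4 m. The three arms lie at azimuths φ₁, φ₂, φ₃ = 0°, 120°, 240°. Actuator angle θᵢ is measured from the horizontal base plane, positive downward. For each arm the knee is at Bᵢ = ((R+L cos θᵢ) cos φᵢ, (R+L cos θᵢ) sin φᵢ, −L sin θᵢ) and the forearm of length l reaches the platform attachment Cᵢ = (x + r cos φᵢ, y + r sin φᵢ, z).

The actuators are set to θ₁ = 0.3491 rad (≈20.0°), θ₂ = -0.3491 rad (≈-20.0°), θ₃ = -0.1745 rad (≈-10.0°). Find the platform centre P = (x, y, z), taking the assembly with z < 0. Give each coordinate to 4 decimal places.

(-0.0844, 0.0194, -0.3089)

arm 1 at φ=0.0°: (R−r)+L cos θ1 = 0.2210;  centre 1 = (0.2210, 0.0000, -0.0513)
centre 2 = (0.2210·cos120.0°, 0.2210·sin120.0°, 0.0513) = (-0.1105, 0.1914, 0.0513)
arm 3 at φ=240.0°: (R−r)+L cos θ3 = 0.2277;  centre 3 = (-0.1139, -0.1972, 0.0260)
|centre ₂|²−|centre ₁|² = 0.0000;  |centre ₃|²−|centre ₁|² = 0.0011
[-0.6629 0.3827 0.2052]·P = 0.0000;  [-0.6696 -0.3944 0.1547]·P = 0.0011
Cramer: x(z) = -0.0008+0.2707z;  y(z) = -0.0014-0.0674z
quadratic in z: (1.0778)z²+(-0.0173)z+(-0.1082)=0, √Δ=0.6832 → z ∈ {-0.3089, 0.3249}; z = -0.3089 (taking z<0)
x = -0.0844, y = 0.0194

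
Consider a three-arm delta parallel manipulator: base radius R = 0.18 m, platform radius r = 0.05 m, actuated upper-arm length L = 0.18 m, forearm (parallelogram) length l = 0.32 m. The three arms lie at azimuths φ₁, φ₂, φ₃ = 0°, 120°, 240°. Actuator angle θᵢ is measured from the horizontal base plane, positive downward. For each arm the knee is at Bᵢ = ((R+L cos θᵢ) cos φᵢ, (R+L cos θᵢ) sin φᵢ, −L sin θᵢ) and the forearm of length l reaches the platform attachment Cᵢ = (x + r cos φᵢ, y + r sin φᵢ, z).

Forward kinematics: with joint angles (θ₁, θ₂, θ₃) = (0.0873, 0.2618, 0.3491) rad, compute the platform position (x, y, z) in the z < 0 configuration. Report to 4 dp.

(0.0138, 0.0052, -0.1383)

arm 1 at φ=0.0°: (R−r)+L cos θ1 = 0.3093;  O1 = (0.3093, 0.0000, -0.0157)
arm 2 at φ=120.0°: (R−r)+L cos θ2 = 0.3039;  O2 = (-0.1519, 0.2632, -0.0466)
O3 = (0.2991·cos240.0°, 0.2991·sin240.0°, -0.0616) = (-0.1496, -0.2591, -0.0616)
subtract pairs → two planes through P
[-0.9225 0.5263 -0.0618]·P = -0.0014;  [-0.9178 -0.5181 -0.0918]·P = -0.0026
det = 0.9610;  x = 0.0022+-0.0836z,  y = 0.0012+-0.0291z
sphere 1 gives Az²+Bz+C=0 with A=1.0078, B=0.0826, C=-0.0078;  B²−4AC=0.0384;  roots -0.1383, 0.0563;  negative root z = -0.1383
x = 0.0138, y = 0.0052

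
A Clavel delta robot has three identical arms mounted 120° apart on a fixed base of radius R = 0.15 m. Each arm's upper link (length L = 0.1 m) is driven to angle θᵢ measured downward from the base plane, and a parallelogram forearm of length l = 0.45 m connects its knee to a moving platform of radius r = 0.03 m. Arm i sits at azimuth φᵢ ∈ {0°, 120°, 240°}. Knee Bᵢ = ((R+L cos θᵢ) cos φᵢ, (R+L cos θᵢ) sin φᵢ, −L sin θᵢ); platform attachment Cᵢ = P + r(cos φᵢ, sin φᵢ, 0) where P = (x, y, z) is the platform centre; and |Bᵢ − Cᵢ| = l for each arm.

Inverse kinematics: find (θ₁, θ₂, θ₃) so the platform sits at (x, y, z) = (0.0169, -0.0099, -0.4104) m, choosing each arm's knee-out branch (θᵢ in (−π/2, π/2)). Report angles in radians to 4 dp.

θ₁ = 0.0878, θ₂ = 0.2621, θ₃ = 0.1750

rotate P by −φ1: (0.0169, -0.0099, -0.4104)
  e−x'=0.1031;  (l²−L²−(e−x')²−y'²−z²)/2L = 0.0667
  θ1 = atan2(B,A) + arccos(C/0.4232) = 0.0878
rotate P by −φ2: (-0.0170, -0.0097, -0.4104)
  e−x'=0.1370;  (l²−L²−(e−x')²−y'²−z²)/2L = 0.0260
  γ=atan2(-0.4104,0.1370)=-1.2486;  ψ=arccos(0.0601)=1.5106;  θ2=γ+ψ≈0.2621
φ3=240.0° → target in arm frame (0.0001, 0.0196)
  A cos θ + B sin θ = C:  0.1199·cos θ + -0.4104·sin θ = 0.0466
  θ3 = atan2(B,A) + arccos(C/0.4275) = 0.1750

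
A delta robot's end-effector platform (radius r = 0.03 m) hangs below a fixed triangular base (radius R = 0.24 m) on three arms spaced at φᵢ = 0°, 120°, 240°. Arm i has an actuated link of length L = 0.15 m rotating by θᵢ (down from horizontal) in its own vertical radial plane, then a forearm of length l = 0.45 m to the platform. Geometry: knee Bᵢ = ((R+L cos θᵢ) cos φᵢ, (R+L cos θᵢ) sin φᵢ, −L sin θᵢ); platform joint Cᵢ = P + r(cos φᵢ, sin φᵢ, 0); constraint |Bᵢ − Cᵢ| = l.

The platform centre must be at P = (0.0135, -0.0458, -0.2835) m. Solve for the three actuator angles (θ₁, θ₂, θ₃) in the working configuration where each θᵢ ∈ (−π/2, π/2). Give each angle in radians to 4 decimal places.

θ₁ = 0.0004, θ₂ = 0.4365, θ₃ = -0.1743

arm 1 (φ=0.0°): x'=0.0135, y'=-0.0458
  A=0.1965, B=-0.2835, C=(l²−L²−A²−y'²−z²)/(2L)=0.1964
  √(A²+B²)=0.3449;  θ1 = -0.9647+0.9651 ≈ 0.0004
arm 2 (φ=120.0°): x'=-0.0464, y'=0.0112
  A=0.2564, B=-0.2835, C=(l²−L²−A²−y'²−z²)/(2L)=0.1125
  θ2 = atan2(B,A) + arccos(C/0.3823) = 0.4365
rotate P by −φ3: (0.0329, 0.0346, -0.2835)
  A cos θ + B sin θ = C:  0.1771·cos θ + -0.2835·sin θ = 0.2236
  √(A²+B²)=0.3343;  θ3 = -1.0125+0.8381 ≈ -0.1743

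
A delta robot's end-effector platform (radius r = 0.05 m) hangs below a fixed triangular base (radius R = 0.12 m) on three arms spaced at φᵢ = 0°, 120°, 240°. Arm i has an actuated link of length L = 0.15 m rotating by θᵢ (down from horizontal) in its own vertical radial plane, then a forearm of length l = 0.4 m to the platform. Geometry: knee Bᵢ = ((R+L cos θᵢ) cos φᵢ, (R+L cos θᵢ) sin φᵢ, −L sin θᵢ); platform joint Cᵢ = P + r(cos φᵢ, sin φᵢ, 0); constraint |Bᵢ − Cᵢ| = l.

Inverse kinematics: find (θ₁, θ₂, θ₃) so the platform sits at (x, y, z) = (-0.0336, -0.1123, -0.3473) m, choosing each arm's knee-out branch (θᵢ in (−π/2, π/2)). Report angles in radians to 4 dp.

θ₁ = 0.3494, θ₂ = 0.5237, θ₃ = -0.2619

φ1=0.0° → target in arm frame (-0.0336, -0.1123)
  e−x'=0.1036;  (l²−L²−(e−x')²−y'²−z²)/2L = -0.0215
  θ1 = atan2(B,A) + arccos(C/0.3624) = 0.3494
φ2=120.0° → target in arm frame (-0.0805, 0.0852)
  A cos θ + B sin θ = C:  0.1505·cos θ + -0.3473·sin θ = -0.0434
  θ2 = atan2(B,A) + arccos(C/0.3785) = 0.5237
rotate P by −φ3: (0.1141, 0.0271, -0.3473)
  e−x'=-0.0441;  (l²−L²−(e−x')²−y'²−z²)/2L = 0.0474
  γ=atan2(-0.3473,-0.0441)=-1.6970;  ψ=arccos(0.1353)=1.4351;  θ3=γ+ψ≈-0.2619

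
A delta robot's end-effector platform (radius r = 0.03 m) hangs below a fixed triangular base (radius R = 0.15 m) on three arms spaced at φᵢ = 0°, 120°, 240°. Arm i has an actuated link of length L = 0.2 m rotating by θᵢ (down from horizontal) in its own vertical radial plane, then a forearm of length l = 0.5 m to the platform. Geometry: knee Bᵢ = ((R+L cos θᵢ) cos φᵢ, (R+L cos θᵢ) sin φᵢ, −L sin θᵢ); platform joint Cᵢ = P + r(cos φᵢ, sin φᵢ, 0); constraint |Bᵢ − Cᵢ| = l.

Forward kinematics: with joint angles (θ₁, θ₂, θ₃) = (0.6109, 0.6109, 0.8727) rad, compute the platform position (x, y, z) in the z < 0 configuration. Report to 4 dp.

(0.0322, 0.0558, -0.5432)

centre 1 = (0.2838·cos0.0°, 0.2838·sin0.0°, -0.1147) = (0.2838, 0.0000, -0.1147)
arm 2 at φ=120.0°: e+L cos θ2 = 0.2838;  centre 2 = (-0.1419, 0.2458, -0.1147)
arm 3 at φ=240.0°: e+L cos θ3 = 0.2486;  centre 3 = (-0.1243, -0.2153, -0.1532)
|centre ₂|²−|centre ₁|² = 0.0000;  |centre ₃|²−|centre ₁|² = -0.0085
linear system: -0.8515x+0.4916y = 0.0000−0.0000z; -0.8162x+-0.4305y = -0.0085−-0.0770z
det = 0.7678;  x = 0.0054+-0.0493z,  y = 0.0094+-0.0854z
sphere 1 gives Az²+Bz+C=0 with A=1.0097, B=0.2553, C=-0.1592;  B²−4AC=0.7083;  roots -0.5432, 0.2903;  negative root z = -0.5432
x = 0.0322, y = 0.0558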